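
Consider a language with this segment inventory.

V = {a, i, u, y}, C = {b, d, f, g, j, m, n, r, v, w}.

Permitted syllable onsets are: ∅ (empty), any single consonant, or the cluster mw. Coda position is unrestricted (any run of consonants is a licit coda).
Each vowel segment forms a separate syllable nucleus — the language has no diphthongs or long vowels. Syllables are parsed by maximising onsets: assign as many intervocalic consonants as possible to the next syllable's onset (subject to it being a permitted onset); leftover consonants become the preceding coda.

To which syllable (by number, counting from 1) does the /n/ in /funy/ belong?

Nuclei (vowels): u, y → 2 syllables.
Between /u/ (V1) and /y/ (V2): /n/ is a single consonant, so it becomes the next onset.
Result: fu.ny.
The /n/ is in the onset of syllable 2 (/ny/).

2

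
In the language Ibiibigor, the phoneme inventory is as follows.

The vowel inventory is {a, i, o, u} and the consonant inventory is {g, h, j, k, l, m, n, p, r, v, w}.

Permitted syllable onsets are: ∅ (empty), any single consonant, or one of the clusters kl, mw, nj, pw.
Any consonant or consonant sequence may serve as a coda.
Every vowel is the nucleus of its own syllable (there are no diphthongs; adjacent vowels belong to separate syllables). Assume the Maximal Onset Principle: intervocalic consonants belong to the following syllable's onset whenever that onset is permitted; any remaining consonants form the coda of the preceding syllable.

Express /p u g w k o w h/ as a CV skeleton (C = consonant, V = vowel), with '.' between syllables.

Vowels present: u, o; each is a nucleus, giving 2 syllables.
V1 /u/ – V2 /o/: /gwk/; trying suffixes from longest down, /k/ is the first permitted one, so coda /gw/ | onset /k/.
Putting it together: pugw.kowh.
Mapping each syllable to C/V: /pugw/ → CVCC, /kowh/ → CVCC.

CVCC.CVCC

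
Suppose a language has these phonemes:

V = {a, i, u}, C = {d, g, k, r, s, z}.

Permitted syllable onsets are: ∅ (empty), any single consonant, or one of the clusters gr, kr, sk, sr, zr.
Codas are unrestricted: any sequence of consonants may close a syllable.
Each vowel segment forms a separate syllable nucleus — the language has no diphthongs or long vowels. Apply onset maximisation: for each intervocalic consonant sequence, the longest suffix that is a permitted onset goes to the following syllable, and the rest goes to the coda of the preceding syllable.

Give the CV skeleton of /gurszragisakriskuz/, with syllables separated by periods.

CVCC.CCV.CV.CV.CCV.CCVC

Nuclei (vowels): u, a, i, a, i, u → 6 syllables.
σ1/σ2 boundary: /rszr/ — longest licit onset from the right is /zr/, leaving /rs/ as coda.
σ2/σ3 boundary: /g/ → onset of the next syllable (single consonants are always licit onsets).
σ3/σ4 boundary: /s/ is a single consonant, so it becomes the next onset.
σ4/σ5 boundary: cluster /kr/ — /kr/ is itself a permitted onset, so the whole cluster goes right; preceding coda = ∅.
σ5/σ6 boundary: /sk/ is a licit onset in full, so it all attaches to the next syllable.
Result: gurs.zra.gi.sa.kri.skuz.
Mapping each syllable to C/V: /gurs/ → CVCC, /zra/ → CCV, /gi/ → CV, /sa/ → CV, /kri/ → CCV, /skuz/ → CCVC.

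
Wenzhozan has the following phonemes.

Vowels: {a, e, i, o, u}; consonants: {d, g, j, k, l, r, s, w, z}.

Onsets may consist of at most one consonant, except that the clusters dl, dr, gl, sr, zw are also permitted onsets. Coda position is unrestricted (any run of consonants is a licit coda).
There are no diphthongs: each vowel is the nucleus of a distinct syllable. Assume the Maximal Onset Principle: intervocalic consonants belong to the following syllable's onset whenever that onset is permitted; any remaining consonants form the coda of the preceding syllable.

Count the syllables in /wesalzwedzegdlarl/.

5

The vowels are e, a, e, e, a — 5 nuclei, so 5 syllables.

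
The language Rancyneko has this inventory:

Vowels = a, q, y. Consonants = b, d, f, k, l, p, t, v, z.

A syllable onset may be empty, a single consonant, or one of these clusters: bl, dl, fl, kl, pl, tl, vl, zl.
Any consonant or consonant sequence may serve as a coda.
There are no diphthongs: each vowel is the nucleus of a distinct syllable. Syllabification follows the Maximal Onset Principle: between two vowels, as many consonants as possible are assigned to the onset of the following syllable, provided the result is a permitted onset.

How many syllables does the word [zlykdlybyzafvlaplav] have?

6

Vowels present: y, y, y, a, a, a; each is a nucleus, giving 6 syllables.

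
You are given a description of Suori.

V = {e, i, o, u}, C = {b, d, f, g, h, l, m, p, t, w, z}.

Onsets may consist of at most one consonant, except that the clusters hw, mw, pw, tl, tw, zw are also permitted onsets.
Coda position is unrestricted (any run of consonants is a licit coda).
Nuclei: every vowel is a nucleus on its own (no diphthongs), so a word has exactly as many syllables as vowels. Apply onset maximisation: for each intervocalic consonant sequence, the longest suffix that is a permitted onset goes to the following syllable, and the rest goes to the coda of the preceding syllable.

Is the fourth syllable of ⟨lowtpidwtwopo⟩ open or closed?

open

The vowels are o, i, o, o — 4 nuclei, so 4 syllables.
σ1/σ2 boundary: cluster /wtp/ — the longest permitted-onset suffix is /p/; onset = /p/, preceding coda = /wt/.
σ2/σ3 boundary: /dwtw/ — longest licit onset from the right is /tw/, leaving /dw/ as coda.
σ3/σ4 boundary: /p/ is a single consonant, so it becomes the next onset.
Result: lowt.pidw.two.po.
Syllable 4 is /po/; it ends in its nucleus with no coda, so it is open.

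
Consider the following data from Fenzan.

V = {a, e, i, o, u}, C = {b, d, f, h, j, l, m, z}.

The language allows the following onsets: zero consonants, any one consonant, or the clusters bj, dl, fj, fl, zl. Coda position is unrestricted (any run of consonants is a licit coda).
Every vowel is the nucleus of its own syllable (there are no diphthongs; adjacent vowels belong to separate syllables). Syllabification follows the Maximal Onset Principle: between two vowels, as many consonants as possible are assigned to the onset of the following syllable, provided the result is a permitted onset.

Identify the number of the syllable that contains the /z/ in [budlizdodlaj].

Vowels present: u, i, o, a; each is a nucleus, giving 4 syllables.
/u…i/ gap (V1→V2): cluster /dl/ — /dl/ is itself a permitted onset, so the whole cluster goes right; preceding coda = ∅.
/i…o/ gap (V2→V3): /zd/ splits as /z/ + /d/ (/d/ is the longest suffix that is a licit onset).
/o…a/ gap (V3→V4): cluster /dl/ — /dl/ is itself a permitted onset, so the whole cluster goes right; preceding coda = ∅.
So the parse is bu.dliz.do.dlaj.
The /z/ is in the coda of syllable 2 (/dliz/).

2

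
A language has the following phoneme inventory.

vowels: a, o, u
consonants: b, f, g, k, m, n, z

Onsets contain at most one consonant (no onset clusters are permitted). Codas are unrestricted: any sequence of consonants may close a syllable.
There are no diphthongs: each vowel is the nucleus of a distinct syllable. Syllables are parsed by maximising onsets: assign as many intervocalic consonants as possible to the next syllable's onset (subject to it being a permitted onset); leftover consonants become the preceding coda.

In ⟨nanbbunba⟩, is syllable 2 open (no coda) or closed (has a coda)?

closed

Vowels present: a, u, a; each is a nucleus, giving 3 syllables.
/a…u/ gap (V1→V2): cluster /nbb/ — the longest permitted-onset suffix is /b/; onset = /b/, preceding coda = /nb/.
/u…a/ gap (V2→V3): cluster /nb/ — the longest permitted-onset suffix is /b/; onset = /b/, preceding coda = /n/.
Putting it together: nanb.bun.ba.
Syllable 2 is /bun/ with coda /n/, so it is closed.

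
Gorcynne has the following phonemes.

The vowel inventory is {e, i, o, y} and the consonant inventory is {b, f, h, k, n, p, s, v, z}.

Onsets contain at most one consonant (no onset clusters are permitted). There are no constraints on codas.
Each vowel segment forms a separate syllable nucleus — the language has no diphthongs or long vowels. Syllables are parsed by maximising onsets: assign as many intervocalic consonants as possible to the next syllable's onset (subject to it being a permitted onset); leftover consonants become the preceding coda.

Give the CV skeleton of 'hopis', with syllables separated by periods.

Vowels present: o, i; each is a nucleus, giving 2 syllables.
Between /o/ (V1) and /i/ (V2): /p/ → onset of the next syllable (single consonants are always licit onsets).
Result: ho.pis.
Mapping each syllable to C/V: /ho/ → CV, /pis/ → CVC.

CV.CVC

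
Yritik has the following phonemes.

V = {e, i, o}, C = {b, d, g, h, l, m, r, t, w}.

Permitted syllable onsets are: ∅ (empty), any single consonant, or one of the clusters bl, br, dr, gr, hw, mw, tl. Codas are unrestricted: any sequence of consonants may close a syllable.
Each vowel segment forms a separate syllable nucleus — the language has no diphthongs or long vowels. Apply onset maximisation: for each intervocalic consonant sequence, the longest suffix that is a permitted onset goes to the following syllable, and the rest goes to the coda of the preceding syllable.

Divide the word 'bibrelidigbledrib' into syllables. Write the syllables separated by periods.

bi.bre.li.dig.ble.drib

Vowels present: i, e, i, i, e, i; each is a nucleus, giving 6 syllables.
V1 /i/ – V2 /e/: cluster /br/ — /br/ is itself a permitted onset, so the whole cluster goes right; preceding coda = ∅.
V2 /e/ – V3 /i/: /l/ is a single consonant, so it becomes the next onset.
V3 /i/ – V4 /i/: just /d/ — single C goes to the following onset.
V4 /i/ – V5 /e/: /gbl/ — longest licit onset from the right is /bl/, leaving /g/ as coda.
V5 /e/ – V6 /i/: /dr/ — entire cluster is a permitted onset → onset /dr/, coda ∅.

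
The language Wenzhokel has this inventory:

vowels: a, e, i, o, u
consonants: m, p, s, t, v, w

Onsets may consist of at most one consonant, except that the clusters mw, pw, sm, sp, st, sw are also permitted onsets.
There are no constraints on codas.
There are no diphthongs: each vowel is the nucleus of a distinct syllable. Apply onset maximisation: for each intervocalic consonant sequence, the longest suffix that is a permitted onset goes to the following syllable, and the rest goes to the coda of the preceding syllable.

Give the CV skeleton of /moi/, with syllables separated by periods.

CV.V

The vowels are o, i — 2 nuclei, so 2 syllables.
σ1/σ2 boundary: no consonants, so the boundary falls immediately after /o/.
So the parse is mo.i.
Mapping each syllable to C/V: /mo/ → CV, /i/ → V.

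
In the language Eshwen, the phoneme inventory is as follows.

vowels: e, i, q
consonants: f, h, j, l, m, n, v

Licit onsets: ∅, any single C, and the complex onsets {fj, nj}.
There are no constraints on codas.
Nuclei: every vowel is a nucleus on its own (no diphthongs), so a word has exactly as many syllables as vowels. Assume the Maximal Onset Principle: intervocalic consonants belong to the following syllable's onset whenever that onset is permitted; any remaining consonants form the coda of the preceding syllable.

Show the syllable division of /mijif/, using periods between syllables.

mi.jif

Vowels present: i, i; each is a nucleus, giving 2 syllables.
V1 /i/ – V2 /i/: just /j/ — single C goes to the following onset.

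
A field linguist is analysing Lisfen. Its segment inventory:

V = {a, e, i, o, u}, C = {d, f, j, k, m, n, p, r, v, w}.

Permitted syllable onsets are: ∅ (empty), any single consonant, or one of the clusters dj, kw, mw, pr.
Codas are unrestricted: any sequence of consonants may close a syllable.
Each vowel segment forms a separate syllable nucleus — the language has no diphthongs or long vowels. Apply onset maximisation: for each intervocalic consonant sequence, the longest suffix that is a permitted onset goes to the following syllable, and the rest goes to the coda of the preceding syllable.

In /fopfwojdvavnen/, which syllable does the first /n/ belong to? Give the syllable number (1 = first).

4

The vowels are o, o, a, e — 4 nuclei, so 4 syllables.
V1 /o/ – V2 /o/: /pfw/; trying suffixes from longest down, /w/ is the first permitted one, so coda /pf/ | onset /w/.
V2 /o/ – V3 /a/: cluster /jdv/ — the longest permitted-onset suffix is /v/; onset = /v/, preceding coda = /jd/.
V3 /a/ – V4 /e/: /vn/ — longest licit onset from the right is /n/, leaving /v/ as coda.
So the parse is fopf.wojd.vav.nen.
The first /n/ is in the onset of syllable 4 (/nen/).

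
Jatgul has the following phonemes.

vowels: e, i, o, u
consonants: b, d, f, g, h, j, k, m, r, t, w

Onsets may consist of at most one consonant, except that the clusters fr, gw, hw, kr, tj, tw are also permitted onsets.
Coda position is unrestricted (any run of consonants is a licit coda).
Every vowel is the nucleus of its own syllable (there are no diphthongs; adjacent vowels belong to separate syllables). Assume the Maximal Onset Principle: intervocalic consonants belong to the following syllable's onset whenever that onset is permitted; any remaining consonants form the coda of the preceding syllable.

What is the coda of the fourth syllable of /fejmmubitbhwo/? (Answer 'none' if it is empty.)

Nuclei (vowels): e, u, i, o → 4 syllables.
Between /e/ (V1) and /u/ (V2): /jmm/ splits as /jm/ + /m/ (/m/ is the longest suffix that is a licit onset).
Between /u/ (V2) and /i/ (V3): just /b/ — single C goes to the following onset.
Between /i/ (V3) and /o/ (V4): /tbhw/ — longest licit onset from the right is /hw/, leaving /tb/ as coda.
So the parse is fejm.mu.bitb.hwo.
Syllable 4 is /hwo/: onset /hw/, nucleus /o/, coda ∅.

none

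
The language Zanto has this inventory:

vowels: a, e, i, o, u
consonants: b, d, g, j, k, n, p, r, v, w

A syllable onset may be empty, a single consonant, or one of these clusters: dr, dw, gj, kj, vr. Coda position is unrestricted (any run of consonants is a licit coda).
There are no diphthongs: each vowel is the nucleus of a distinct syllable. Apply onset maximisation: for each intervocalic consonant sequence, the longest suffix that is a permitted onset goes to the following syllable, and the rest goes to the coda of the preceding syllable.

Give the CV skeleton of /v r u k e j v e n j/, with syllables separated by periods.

CCV.CVC.CVCC

Nuclei (vowels): u, e, e → 3 syllables.
σ1/σ2 boundary: /k/ is a single consonant, so it becomes the next onset.
σ2/σ3 boundary: cluster /jv/ — the longest permitted-onset suffix is /v/; onset = /v/, preceding coda = /j/.
Syllabification: vru.kej.venj.
Mapping each syllable to C/V: /vru/ → CCV, /kej/ → CVC, /venj/ → CVCC.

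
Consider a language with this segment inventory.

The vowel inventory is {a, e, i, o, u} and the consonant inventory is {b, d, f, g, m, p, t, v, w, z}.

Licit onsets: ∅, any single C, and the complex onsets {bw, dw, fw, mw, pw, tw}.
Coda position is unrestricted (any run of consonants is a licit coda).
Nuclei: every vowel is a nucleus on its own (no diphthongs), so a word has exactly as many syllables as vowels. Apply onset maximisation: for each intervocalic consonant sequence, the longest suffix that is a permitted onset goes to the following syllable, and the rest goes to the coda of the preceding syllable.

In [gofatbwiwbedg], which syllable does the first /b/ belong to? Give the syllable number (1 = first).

The vowels are o, a, i, e — 4 nuclei, so 4 syllables.
/o…a/ gap (V1→V2): just /f/ — single C goes to the following onset.
/a…i/ gap (V2→V3): /tbw/ splits as /t/ + /bw/ (/bw/ is the longest suffix that is a licit onset).
/i…e/ gap (V3→V4): /wb/; trying suffixes from longest down, /b/ is the first permitted one, so coda /w/ | onset /b/.
So the parse is go.fat.bwiw.bedg.
The first /b/ is in the onset of syllable 3 (/bwiw/).

3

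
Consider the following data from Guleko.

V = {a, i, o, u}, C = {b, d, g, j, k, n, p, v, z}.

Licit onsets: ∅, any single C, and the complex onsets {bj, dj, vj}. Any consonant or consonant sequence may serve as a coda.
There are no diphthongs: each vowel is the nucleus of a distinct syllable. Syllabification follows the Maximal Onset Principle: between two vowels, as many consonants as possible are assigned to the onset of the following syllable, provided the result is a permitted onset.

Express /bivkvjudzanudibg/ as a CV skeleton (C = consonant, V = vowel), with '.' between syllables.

CVCC.CCVC.CV.CV.CVCC

The vowels are i, u, a, u, i — 5 nuclei, so 5 syllables.
/i…u/ gap (V1→V2): /vkvj/ splits as /vk/ + /vj/ (/vj/ is the longest suffix that is a licit onset).
/u…a/ gap (V2→V3): /dz/; trying suffixes from longest down, /z/ is the first permitted one, so coda /d/ | onset /z/.
/a…u/ gap (V3→V4): just /n/ — single C goes to the following onset.
/u…i/ gap (V4→V5): /d/ → onset of the next syllable (single consonants are always licit onsets).
Syllabification: bivk.vjud.za.nu.dibg.
Mapping each syllable to C/V: /bivk/ → CVCC, /vjud/ → CCVC, /za/ → CV, /nu/ → CV, /dibg/ → CVCC.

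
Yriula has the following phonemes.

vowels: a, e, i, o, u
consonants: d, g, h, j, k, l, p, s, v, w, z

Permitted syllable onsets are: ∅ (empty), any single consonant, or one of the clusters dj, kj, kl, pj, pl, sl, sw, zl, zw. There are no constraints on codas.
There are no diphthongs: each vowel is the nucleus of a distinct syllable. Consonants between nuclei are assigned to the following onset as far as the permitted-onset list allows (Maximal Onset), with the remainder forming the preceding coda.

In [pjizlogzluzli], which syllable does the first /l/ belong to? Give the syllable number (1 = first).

Nuclei (vowels): i, o, u, i → 4 syllables.
σ1/σ2 boundary: /zl/ is a licit onset in full, so it all attaches to the next syllable.
σ2/σ3 boundary: /gzl/; trying suffixes from longest down, /zl/ is the first permitted one, so coda /g/ | onset /zl/.
σ3/σ4 boundary: /zl/ — entire cluster is a permitted onset → onset /zl/, coda ∅.
Putting it together: pji.zlog.zlu.zli.
The first /l/ is in the onset of syllable 2 (/zlog/).

2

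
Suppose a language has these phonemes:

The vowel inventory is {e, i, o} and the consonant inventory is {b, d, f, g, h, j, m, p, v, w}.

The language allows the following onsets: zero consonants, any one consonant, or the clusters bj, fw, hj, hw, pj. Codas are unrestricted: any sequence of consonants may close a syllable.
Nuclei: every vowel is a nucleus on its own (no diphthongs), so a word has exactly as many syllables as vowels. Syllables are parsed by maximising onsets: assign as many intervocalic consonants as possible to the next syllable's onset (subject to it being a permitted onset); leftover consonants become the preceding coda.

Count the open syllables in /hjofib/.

Vowels present: o, i; each is a nucleus, giving 2 syllables.
/o…i/ gap (V1→V2): just /f/ — single C goes to the following onset.
Result: hjo.fib.
Classifying each syllable: /hjo/ (open), /fib/ (closed).
Open syllables: 1.

1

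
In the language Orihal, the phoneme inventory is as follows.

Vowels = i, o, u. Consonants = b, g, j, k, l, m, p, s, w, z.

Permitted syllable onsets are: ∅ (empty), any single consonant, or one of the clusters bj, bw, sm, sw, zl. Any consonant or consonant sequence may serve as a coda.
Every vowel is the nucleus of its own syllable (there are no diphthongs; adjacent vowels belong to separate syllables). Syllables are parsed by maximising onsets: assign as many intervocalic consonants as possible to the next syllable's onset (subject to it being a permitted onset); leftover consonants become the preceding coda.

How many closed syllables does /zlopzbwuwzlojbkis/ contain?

The vowels are o, u, o, i — 4 nuclei, so 4 syllables.
Between /o/ (V1) and /u/ (V2): /pzbw/ — longest licit onset from the right is /bw/, leaving /pz/ as coda.
Between /u/ (V2) and /o/ (V3): /wzl/ splits as /w/ + /zl/ (/zl/ is the longest suffix that is a licit onset).
Between /o/ (V3) and /i/ (V4): cluster /jbk/ — the longest permitted-onset suffix is /k/; onset = /k/, preceding coda = /jb/.
Putting it together: zlopz.bwuw.zlojb.kis.
Classifying each syllable: /zlopz/ (closed), /bwuw/ (closed), /zlojb/ (closed), /kis/ (closed).
Closed syllables: 4.

4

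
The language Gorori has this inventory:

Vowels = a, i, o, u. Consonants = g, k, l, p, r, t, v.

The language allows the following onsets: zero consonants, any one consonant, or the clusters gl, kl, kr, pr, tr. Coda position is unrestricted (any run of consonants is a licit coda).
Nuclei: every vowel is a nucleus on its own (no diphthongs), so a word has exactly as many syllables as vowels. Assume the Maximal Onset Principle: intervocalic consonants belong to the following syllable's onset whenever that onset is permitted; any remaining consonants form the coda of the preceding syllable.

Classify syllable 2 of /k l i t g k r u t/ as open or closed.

The vowels are i, u — 2 nuclei, so 2 syllables.
V1 /i/ – V2 /u/: /tgkr/ — longest licit onset from the right is /kr/, leaving /tg/ as coda.
Syllabification: klitg.krut.
Syllable 2 is /krut/ with coda /t/, so it is closed.

closed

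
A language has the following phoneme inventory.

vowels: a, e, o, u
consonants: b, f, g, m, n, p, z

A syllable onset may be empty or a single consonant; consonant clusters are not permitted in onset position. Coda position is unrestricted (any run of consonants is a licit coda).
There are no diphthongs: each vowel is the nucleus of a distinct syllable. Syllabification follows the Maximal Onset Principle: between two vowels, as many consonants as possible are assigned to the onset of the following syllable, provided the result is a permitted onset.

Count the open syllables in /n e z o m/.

1

The vowels are e, o — 2 nuclei, so 2 syllables.
/e…o/ gap (V1→V2): /z/ → onset of the next syllable (single consonants are always licit onsets).
So the parse is ne.zom.
Classifying each syllable: /ne/ (open), /zom/ (closed).
Open syllables: 1.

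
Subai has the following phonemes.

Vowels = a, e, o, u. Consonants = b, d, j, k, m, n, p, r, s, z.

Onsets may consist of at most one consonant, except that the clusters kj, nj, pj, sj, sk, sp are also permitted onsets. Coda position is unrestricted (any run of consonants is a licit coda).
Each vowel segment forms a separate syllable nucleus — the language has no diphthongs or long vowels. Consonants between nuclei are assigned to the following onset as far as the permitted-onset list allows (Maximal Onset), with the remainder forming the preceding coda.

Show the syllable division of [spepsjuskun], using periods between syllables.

Nuclei (vowels): e, u, u → 3 syllables.
V1 /e/ – V2 /u/: cluster /psj/ — the longest permitted-onset suffix is /sj/; onset = /sj/, preceding coda = /p/.
V2 /u/ – V3 /u/: cluster /sk/ — /sk/ is itself a permitted onset, so the whole cluster goes right; preceding coda = ∅.

spep.sju.skun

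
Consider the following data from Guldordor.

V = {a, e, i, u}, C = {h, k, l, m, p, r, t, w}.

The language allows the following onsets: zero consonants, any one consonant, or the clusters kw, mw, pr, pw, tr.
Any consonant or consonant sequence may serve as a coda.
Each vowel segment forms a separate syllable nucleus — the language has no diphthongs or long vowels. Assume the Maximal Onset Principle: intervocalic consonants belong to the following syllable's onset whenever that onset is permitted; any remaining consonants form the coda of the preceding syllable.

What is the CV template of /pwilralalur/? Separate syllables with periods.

Nuclei (vowels): i, a, a, u → 4 syllables.
σ1/σ2 boundary: cluster /lr/ — the longest permitted-onset suffix is /r/; onset = /r/, preceding coda = /l/.
σ2/σ3 boundary: /l/ is a single consonant, so it becomes the next onset.
σ3/σ4 boundary: just /l/ — single C goes to the following onset.
Putting it together: pwil.ra.la.lur.
Mapping each syllable to C/V: /pwil/ → CCVC, /ra/ → CV, /la/ → CV, /lur/ → CVC.

CCVC.CV.CV.CVC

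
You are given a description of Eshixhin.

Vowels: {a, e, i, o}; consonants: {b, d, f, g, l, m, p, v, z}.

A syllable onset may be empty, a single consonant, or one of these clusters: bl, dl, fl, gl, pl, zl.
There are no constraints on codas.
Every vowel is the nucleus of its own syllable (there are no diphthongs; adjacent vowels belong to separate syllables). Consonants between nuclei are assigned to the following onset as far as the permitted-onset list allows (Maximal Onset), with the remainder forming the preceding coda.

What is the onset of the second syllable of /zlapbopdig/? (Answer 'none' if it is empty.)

b

The vowels are a, o, i — 3 nuclei, so 3 syllables.
σ1/σ2 boundary: cluster /pb/ — the longest permitted-onset suffix is /b/; onset = /b/, preceding coda = /p/.
σ2/σ3 boundary: /pd/ — longest licit onset from the right is /d/, leaving /p/ as coda.
Result: zlap.bop.dig.
Syllable 2 is /bop/: onset /b/, nucleus /o/, coda /p/.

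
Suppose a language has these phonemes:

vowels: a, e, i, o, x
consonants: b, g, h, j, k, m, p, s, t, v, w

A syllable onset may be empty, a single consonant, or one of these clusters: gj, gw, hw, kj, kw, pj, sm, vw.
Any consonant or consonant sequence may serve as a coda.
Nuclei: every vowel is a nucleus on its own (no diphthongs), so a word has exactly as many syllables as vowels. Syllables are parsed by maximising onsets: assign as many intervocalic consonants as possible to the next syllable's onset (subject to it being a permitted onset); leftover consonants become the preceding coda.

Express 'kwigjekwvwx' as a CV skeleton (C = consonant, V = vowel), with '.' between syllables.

The vowels are i, e, x — 3 nuclei, so 3 syllables.
/i…e/ gap (V1→V2): /gj/ — entire cluster is a permitted onset → onset /gj/, coda ∅.
/e…x/ gap (V2→V3): /kwvw/; trying suffixes from longest down, /vw/ is the first permitted one, so coda /kw/ | onset /vw/.
Putting it together: kwi.gjekw.vwx.
Mapping each syllable to C/V: /kwi/ → CCV, /gjekw/ → CCVCC, /vwx/ → CCV.

CCV.CCVCC.CCV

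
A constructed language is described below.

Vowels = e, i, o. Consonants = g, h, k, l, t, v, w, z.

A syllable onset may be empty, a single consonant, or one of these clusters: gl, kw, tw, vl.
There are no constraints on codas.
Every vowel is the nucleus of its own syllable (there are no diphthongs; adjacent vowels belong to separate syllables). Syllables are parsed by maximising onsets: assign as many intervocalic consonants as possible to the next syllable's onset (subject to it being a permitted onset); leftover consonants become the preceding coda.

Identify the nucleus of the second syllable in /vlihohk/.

o

Nuclei (vowels): i, o → 2 syllables.
The second nucleus (vowel 2 from the left) is /o/.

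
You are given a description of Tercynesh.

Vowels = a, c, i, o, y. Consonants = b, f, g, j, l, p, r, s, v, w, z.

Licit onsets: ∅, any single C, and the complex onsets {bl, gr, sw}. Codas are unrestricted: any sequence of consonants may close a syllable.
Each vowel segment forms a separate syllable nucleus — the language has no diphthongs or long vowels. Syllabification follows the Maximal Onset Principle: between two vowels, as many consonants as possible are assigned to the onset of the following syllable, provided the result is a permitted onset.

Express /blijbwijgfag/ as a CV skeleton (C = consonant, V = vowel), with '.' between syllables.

Nuclei (vowels): i, i, a → 3 syllables.
/i…i/ gap (V1→V2): cluster /jbw/ — the longest permitted-onset suffix is /w/; onset = /w/, preceding coda = /jb/.
/i…a/ gap (V2→V3): /jgf/ — longest licit onset from the right is /f/, leaving /jg/ as coda.
Result: blijb.wijg.fag.
Mapping each syllable to C/V: /blijb/ → CCVCC, /wijg/ → CVCC, /fag/ → CVC.

CCVCC.CVCC.CVC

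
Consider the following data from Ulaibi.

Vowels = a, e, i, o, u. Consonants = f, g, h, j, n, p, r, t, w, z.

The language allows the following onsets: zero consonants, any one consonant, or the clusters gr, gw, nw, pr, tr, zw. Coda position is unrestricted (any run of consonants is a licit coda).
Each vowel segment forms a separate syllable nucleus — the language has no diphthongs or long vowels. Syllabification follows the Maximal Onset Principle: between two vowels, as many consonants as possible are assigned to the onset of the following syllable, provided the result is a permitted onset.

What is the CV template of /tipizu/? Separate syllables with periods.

Vowels present: i, i, u; each is a nucleus, giving 3 syllables.
V1 /i/ – V2 /i/: /p/ → onset of the next syllable (single consonants are always licit onsets).
V2 /i/ – V3 /u/: /z/ → onset of the next syllable (single consonants are always licit onsets).
Putting it together: ti.pi.zu.
Mapping each syllable to C/V: /ti/ → CV, /pi/ → CV, /zu/ → CV.

CV.CV.CV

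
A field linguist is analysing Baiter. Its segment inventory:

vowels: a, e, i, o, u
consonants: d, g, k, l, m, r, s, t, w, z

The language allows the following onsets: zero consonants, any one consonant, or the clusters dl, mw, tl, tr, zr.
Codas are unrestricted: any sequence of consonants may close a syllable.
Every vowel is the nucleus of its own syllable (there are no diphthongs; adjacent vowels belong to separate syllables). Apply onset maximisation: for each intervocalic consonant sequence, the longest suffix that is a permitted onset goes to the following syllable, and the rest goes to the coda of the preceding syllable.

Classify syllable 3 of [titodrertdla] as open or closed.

closed

Nuclei (vowels): i, o, e, a → 4 syllables.
V1 /i/ – V2 /o/: /t/ is a single consonant, so it becomes the next onset.
V2 /o/ – V3 /e/: /dr/; trying suffixes from longest down, /r/ is the first permitted one, so coda /d/ | onset /r/.
V3 /e/ – V4 /a/: /rtdl/; trying suffixes from longest down, /dl/ is the first permitted one, so coda /rt/ | onset /dl/.
Syllabification: ti.tod.rert.dla.
Syllable 3 is /rert/ with coda /rt/, so it is closed.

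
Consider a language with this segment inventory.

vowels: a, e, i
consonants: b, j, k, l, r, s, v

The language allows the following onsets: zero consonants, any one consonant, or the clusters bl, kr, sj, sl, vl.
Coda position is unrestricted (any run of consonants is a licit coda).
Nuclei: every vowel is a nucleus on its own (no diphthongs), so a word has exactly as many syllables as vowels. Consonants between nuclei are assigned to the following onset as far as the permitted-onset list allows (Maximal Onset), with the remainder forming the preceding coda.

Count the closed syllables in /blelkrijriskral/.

Nuclei (vowels): e, i, i, a → 4 syllables.
σ1/σ2 boundary: cluster /lkr/ — the longest permitted-onset suffix is /kr/; onset = /kr/, preceding coda = /l/.
σ2/σ3 boundary: /jr/ — longest licit onset from the right is /r/, leaving /j/ as coda.
σ3/σ4 boundary: /skr/; trying suffixes from longest down, /kr/ is the first permitted one, so coda /s/ | onset /kr/.
Putting it together: blel.krij.ris.kral.
Classifying each syllable: /blel/ (closed), /krij/ (closed), /ris/ (closed), /kral/ (closed).
Closed syllables: 4.

4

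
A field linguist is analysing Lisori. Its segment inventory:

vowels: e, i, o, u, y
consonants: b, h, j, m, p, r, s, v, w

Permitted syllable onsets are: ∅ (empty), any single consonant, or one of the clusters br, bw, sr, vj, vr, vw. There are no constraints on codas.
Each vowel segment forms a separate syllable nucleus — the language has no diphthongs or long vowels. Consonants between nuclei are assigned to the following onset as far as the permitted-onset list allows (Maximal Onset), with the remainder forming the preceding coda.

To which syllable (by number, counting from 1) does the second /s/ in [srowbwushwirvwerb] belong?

The vowels are o, u, i, e — 4 nuclei, so 4 syllables.
Between /o/ (V1) and /u/ (V2): cluster /wbw/ — the longest permitted-onset suffix is /bw/; onset = /bw/, preceding coda = /w/.
Between /u/ (V2) and /i/ (V3): /shw/; trying suffixes from longest down, /w/ is the first permitted one, so coda /sh/ | onset /w/.
Between /i/ (V3) and /e/ (V4): cluster /rvw/ — the longest permitted-onset suffix is /vw/; onset = /vw/, preceding coda = /r/.
Syllabification: srow.bwush.wir.vwerb.
The second /s/ is in the coda of syllable 2 (/bwush/).

2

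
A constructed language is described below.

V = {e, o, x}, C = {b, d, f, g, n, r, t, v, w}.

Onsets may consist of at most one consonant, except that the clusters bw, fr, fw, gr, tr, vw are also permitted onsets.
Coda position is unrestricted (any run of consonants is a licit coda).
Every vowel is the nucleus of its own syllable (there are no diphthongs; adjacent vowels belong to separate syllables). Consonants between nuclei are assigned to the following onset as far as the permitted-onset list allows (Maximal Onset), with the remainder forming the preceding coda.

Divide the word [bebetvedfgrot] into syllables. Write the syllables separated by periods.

be.bet.vedf.grot

Vowels present: e, e, e, o; each is a nucleus, giving 4 syllables.
V1 /e/ – V2 /e/: /b/ is a single consonant, so it becomes the next onset.
V2 /e/ – V3 /e/: /tv/ splits as /t/ + /v/ (/v/ is the longest suffix that is a licit onset).
V3 /e/ – V4 /o/: /dfgr/; trying suffixes from longest down, /gr/ is the first permitted one, so coda /df/ | onset /gr/.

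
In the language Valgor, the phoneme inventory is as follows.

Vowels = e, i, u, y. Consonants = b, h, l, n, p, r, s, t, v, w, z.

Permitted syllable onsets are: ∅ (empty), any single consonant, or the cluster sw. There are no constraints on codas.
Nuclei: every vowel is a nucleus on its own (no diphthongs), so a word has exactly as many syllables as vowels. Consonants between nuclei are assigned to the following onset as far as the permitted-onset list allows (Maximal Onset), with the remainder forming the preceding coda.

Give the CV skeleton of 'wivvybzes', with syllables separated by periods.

CVC.CVC.CVC

The vowels are i, y, e — 3 nuclei, so 3 syllables.
V1 /i/ – V2 /y/: /vv/ — longest licit onset from the right is /v/, leaving /v/ as coda.
V2 /y/ – V3 /e/: cluster /bz/ — the longest permitted-onset suffix is /z/; onset = /z/, preceding coda = /b/.
Syllabification: wiv.vyb.zes.
Mapping each syllable to C/V: /wiv/ → CVC, /vyb/ → CVC, /zes/ → CVC.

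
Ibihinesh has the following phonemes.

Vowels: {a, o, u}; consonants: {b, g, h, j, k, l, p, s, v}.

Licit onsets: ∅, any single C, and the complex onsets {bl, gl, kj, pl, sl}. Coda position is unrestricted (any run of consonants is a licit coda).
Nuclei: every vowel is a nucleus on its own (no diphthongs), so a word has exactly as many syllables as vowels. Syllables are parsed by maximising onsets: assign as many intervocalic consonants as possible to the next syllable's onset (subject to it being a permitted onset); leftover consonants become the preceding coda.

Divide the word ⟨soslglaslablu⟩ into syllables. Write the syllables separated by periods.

sosl.gla.sla.blu

The vowels are o, a, a, u — 4 nuclei, so 4 syllables.
Between /o/ (V1) and /a/ (V2): /slgl/ — longest licit onset from the right is /gl/, leaving /sl/ as coda.
Between /a/ (V2) and /a/ (V3): /sl/ — entire cluster is a permitted onset → onset /sl/, coda ∅.
Between /a/ (V3) and /u/ (V4): cluster /bl/ — /bl/ is itself a permitted onset, so the whole cluster goes right; preceding coda = ∅.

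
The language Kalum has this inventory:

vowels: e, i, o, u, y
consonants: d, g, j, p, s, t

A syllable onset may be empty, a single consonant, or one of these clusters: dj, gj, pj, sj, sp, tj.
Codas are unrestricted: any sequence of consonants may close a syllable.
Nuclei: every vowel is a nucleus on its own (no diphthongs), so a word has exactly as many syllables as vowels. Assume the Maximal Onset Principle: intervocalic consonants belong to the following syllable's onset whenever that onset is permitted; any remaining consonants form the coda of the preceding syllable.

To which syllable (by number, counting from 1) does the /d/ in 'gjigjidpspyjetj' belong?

2

Nuclei (vowels): i, i, y, e → 4 syllables.
/i…i/ gap (V1→V2): /gj/ is a licit onset in full, so it all attaches to the next syllable.
/i…y/ gap (V2→V3): /dpsp/; trying suffixes from longest down, /sp/ is the first permitted one, so coda /dp/ | onset /sp/.
/y…e/ gap (V3→V4): /j/ → onset of the next syllable (single consonants are always licit onsets).
Putting it together: gji.gjidp.spy.jetj.
The /d/ is in the coda of syllable 2 (/gjidp/).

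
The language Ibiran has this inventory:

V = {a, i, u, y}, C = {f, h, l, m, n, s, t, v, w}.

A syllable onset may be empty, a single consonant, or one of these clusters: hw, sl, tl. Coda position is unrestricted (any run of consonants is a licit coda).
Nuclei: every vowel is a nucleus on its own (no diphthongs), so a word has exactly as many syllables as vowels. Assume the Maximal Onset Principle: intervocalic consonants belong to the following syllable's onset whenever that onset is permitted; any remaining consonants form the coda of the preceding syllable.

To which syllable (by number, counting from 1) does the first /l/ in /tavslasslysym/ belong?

2

The vowels are a, a, y, y — 4 nuclei, so 4 syllables.
Between /a/ (V1) and /a/ (V2): /vsl/ splits as /v/ + /sl/ (/sl/ is the longest suffix that is a licit onset).
Between /a/ (V2) and /y/ (V3): /ssl/; trying suffixes from longest down, /sl/ is the first permitted one, so coda /s/ | onset /sl/.
Between /y/ (V3) and /y/ (V4): /s/ → onset of the next syllable (single consonants are always licit onsets).
Result: tav.slas.sly.sym.
The first /l/ is in the onset of syllable 2 (/slas/).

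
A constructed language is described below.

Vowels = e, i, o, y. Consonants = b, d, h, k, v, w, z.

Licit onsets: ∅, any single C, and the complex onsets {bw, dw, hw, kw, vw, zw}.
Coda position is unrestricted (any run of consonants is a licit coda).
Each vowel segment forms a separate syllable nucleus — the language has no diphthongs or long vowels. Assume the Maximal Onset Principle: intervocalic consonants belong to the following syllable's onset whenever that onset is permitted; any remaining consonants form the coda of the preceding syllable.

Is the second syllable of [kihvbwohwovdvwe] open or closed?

The vowels are i, o, o, e — 4 nuclei, so 4 syllables.
σ1/σ2 boundary: /hvbw/; trying suffixes from longest down, /bw/ is the first permitted one, so coda /hv/ | onset /bw/.
σ2/σ3 boundary: /hw/ — entire cluster is a permitted onset → onset /hw/, coda ∅.
σ3/σ4 boundary: /vdvw/; trying suffixes from longest down, /vw/ is the first permitted one, so coda /vd/ | onset /vw/.
Syllabification: kihv.bwo.hwovd.vwe.
Syllable 2 is /bwo/; it ends in its nucleus with no coda, so it is open.

open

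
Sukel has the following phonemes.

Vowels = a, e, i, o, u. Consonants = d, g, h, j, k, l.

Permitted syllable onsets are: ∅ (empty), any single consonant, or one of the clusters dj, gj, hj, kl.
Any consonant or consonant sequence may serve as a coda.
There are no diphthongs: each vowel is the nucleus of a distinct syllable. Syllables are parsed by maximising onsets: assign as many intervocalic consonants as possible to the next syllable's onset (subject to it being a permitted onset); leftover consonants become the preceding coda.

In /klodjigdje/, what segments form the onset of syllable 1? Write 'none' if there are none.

kl

Vowels present: o, i, e; each is a nucleus, giving 3 syllables.
σ1/σ2 boundary: /dj/ — entire cluster is a permitted onset → onset /dj/, coda ∅.
σ2/σ3 boundary: /gdj/ splits as /g/ + /dj/ (/dj/ is the longest suffix that is a licit onset).
So the parse is klo.djig.dje.
Syllable 1 is /klo/: onset /kl/, nucleus /o/, coda ∅.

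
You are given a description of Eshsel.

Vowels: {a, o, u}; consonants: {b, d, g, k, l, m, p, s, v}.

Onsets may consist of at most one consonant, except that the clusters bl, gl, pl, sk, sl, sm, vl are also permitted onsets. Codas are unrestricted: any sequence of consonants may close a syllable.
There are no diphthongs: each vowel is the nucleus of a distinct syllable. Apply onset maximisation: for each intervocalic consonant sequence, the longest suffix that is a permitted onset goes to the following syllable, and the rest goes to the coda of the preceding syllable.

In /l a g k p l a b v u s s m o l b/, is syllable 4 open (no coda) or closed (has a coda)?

closed

Nuclei (vowels): a, a, u, o → 4 syllables.
Between /a/ (V1) and /a/ (V2): /gkpl/ — longest licit onset from the right is /pl/, leaving /gk/ as coda.
Between /a/ (V2) and /u/ (V3): /bv/ splits as /b/ + /v/ (/v/ is the longest suffix that is a licit onset).
Between /u/ (V3) and /o/ (V4): cluster /ssm/ — the longest permitted-onset suffix is /sm/; onset = /sm/, preceding coda = /s/.
So the parse is lagk.plab.vus.smolb.
Syllable 4 is /smolb/ with coda /lb/, so it is closed.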